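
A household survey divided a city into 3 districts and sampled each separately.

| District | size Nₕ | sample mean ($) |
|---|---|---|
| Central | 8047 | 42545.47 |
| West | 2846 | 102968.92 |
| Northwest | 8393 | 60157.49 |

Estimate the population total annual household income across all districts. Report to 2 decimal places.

Central: 8047·42545.47 = 342363397.09
West: 2846·102968.92 = 293049546.32
Northwest: 8393·60157.49 = 504901813.57
τ̂ = Σ Nₕx̄ₕ = 1140314756.98.

1140314756.98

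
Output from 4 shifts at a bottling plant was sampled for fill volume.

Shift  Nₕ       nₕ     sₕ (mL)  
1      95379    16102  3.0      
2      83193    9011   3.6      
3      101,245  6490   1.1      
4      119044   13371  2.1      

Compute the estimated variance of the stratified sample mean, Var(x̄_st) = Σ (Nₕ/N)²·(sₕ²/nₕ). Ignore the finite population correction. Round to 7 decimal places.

N = 398861; Wₕ = Nₕ/N.
shift 1: (95379/398861)²·3.0²/16102 = 0.0000319613
shift 2: (83193/398861)²·3.6²/9011 = 0.0000625695
shift 3: (101245/398861)²·1.1²/6490 = 0.0000120128
shift 4: (119044/398861)²·2.1²/13371 = 0.0000293796
Sum = 0.0001359233 → 0.0001359.

0.0001359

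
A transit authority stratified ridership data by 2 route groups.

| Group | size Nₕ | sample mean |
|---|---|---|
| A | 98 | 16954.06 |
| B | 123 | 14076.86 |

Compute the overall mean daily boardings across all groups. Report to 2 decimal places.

15352.72

x̄_st = (Σ Nₕx̄ₕ) / (Σ Nₕ) = (98·16954.06 + 123·14076.86) / 221
= 3392951.66 / 221 = 15352.7224... → 15352.72.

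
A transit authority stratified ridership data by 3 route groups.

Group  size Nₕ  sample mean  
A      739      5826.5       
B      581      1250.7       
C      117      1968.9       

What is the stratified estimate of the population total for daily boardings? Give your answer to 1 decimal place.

5262801.5

Estimate total by summing Nₕ·x̄ₕ over strata.
739·5826.5 + 581·1250.7 + 117·1968.9 = 4305783.5 + 726656.7 + 230361.3 = 5262801.5.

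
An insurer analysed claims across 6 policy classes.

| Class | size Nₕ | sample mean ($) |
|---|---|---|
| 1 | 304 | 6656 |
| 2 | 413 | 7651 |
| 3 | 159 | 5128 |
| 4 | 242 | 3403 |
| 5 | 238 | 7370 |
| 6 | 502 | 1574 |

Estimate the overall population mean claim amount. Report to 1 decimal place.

N = 1858; weights Wₕ = Nₕ/N = (0.1636, 0.2223, 0.0856, 0.1302, 0.1281, 0.2702).
x̄_st = Σ Wₕ·x̄ₕ = 0.1636·6656 + 0.2223·7651 + 0.0856·5128 + 0.1302·3403 + 0.1281·7370 + 0.2702·1574 ≈ 5041.105...
→ 5041.1.

5041.1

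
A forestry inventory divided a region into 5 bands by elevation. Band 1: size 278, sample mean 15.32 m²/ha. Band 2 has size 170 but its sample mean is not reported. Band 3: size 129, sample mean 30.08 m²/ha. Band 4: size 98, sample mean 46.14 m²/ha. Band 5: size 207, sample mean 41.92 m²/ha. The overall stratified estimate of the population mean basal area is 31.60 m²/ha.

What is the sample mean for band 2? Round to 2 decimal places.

38.43

Σ Nₕx̄ₕ = N·μ, so 170·x̄_2 = 882·31.60 − (278·15.32 + 129·30.08 + 98·46.14 + 207·41.92).
= 27871.2 − 21338.44 = 6532.76.
x̄_2 = 6532.76 / 170 = 38.428 → 38.43.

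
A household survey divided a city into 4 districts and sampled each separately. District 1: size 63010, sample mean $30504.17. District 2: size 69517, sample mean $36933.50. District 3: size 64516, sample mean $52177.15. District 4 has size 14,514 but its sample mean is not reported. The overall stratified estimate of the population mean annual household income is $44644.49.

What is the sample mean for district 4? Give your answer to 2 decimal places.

109481.84

Σ Nₕx̄ₕ = N·μ, so 14514·x̄_4 = 211557·44644.49 − (63010·30504.17 + 69517·36933.50 + 64516·52177.15).
= 9444854370.93 − 7855834880.6 = 1589019490.33.
x̄_4 = 1589019490.33 / 14514 = 109481.8444... → 109481.84.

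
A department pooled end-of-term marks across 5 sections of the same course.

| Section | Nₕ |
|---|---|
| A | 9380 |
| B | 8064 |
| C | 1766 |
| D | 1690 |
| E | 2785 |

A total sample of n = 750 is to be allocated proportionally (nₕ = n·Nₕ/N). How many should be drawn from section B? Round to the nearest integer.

N = 9380 + 8064 + 1766 + 1690 + 2785 = 23685.
n_B = 750·8064/23685 = 255.351... → 255.

255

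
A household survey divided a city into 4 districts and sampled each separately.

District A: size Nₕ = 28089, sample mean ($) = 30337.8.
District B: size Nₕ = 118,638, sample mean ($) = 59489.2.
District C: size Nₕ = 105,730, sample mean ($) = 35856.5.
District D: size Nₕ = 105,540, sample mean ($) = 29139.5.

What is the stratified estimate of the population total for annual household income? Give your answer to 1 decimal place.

14776328748.8

A: 28089·30337.8 = 852158464.2
B: 118638·59489.2 = 7057679709.6
C: 105730·35856.5 = 3791107745
D: 105540·29139.5 = 3075382830
τ̂ = Σ Nₕx̄ₕ = 14776328748.8.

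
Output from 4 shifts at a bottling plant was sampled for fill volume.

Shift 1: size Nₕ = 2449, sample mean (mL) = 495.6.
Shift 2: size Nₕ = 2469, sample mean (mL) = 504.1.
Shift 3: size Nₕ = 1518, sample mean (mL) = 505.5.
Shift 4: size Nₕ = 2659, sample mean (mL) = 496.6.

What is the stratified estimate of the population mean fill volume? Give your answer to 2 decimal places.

N = 2449 + 2469 + 1518 + 2659 = 9095.
Weight each subgroup mean by Nₕ/N and sum.
Σ Nₕx̄ₕ = 2449·495.6 + 2469·504.1 + 1518·505.5 + 2659·496.6 = 1213724.4 + 1244622.9 + 767349 + 1320459.4 = 4546155.7.
Divide by N: 4546155.7 / 9095 = 499.8522... → 499.85.

499.85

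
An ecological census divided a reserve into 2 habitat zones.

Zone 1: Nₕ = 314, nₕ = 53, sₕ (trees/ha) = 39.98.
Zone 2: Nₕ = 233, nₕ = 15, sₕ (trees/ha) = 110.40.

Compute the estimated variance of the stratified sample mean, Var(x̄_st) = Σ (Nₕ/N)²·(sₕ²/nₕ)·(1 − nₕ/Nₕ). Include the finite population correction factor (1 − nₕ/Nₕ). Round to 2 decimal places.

N = 547. Term for each stratum: Wₕ²sₕ²/nₕ·(1−nₕ/Nₕ).
Var(x̄_st) = 8.26048 + 137.93823 = 146.19871 → 146.20.

146.20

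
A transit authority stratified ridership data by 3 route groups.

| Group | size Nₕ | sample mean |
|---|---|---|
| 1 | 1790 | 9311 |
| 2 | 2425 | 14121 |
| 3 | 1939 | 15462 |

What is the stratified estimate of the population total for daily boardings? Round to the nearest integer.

80890933

Population total = Σ Nₕ·x̄ₕ (each stratum's size times its mean).
1790·9311 + 2425·14121 + 1939·15462 = 16666690 + 34243425 + 29980818 = 80890933.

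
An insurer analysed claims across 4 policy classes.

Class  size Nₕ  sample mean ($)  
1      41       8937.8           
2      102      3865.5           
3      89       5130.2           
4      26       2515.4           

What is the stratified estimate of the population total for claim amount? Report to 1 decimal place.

Population total = Σ Nₕ·x̄ₕ (each stratum's size times its mean).
41·8937.8 + 102·3865.5 + 89·5130.2 + 26·2515.4 = 366449.8 + 394281 + 456587.8 + 65400.4 = 1282719.0.

1282719.0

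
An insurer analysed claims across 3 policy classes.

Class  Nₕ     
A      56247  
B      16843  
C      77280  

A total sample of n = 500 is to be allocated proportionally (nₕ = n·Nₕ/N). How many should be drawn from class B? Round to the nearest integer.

56

N = 56247 + 16843 + 77280 = 150370.
n_B = 500·16843/150370 = 56.005... → 56.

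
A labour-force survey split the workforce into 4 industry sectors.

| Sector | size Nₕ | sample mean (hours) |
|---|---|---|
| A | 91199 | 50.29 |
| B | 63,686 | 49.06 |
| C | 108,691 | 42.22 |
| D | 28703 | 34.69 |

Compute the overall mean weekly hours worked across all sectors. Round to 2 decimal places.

45.49

x̄_st = (Σ Nₕx̄ₕ) / (Σ Nₕ) = (91199·50.29 + 63686·49.06 + 108691·42.22 + 28703·34.69) / 292279
= 13295473.96 / 292279 = 45.4890... → 45.49.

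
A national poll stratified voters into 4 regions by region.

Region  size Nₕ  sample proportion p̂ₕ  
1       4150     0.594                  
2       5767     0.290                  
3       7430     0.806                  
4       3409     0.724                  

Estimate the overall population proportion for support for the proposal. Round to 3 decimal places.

0.607

Wₕ = Nₕ/N with N = 20756: 0.1999, 0.2778, 0.3580, 0.1642.
p̂_st = 0.1999·0.594 + 0.2778·0.290 + 0.3580·0.806 + 0.1642·0.724 ≈ 0.60678... → 0.607.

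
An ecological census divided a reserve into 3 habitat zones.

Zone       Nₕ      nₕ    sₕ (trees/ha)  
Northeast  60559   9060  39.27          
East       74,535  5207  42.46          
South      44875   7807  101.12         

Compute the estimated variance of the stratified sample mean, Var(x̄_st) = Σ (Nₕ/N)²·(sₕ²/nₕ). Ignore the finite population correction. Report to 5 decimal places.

N = 179969. Term for each stratum: Wₕ²sₕ²/nₕ.
Var(x̄_st) = 0.01927328 + 0.05938784 + 0.08143357 = 0.16009468 → 0.16009.

0.16009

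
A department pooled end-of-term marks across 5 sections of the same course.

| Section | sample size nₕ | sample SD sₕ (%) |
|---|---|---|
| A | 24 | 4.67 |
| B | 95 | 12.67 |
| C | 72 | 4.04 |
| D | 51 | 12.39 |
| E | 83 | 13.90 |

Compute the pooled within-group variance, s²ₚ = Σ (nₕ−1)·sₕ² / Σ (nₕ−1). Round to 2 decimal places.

125.84

Degrees of freedom: 23 + 94 + 71 + 50 + 82 = 320.
Σ(nₕ−1)sₕ² = 23·21.8089 + 94·160.5289 + 71·16.3216 + 50·153.5121 + 82·193.21 = 40268.9799.
s²ₚ = 40268.9799 / 320 = 125.8406... → 125.84.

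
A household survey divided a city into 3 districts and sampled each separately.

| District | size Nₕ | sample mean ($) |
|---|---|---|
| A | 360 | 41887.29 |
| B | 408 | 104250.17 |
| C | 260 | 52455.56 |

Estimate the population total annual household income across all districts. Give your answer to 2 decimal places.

Estimate total by summing Nₕ·x̄ₕ over strata.
360·41887.29 + 408·104250.17 + 260·52455.56 = 15079424.4 + 42534069.36 + 13638445.6 = 71251939.36.

71251939.36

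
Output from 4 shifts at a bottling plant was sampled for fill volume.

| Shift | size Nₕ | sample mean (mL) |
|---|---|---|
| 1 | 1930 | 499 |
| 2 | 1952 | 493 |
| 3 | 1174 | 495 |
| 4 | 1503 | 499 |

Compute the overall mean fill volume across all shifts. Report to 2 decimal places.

x̄_st = (Σ Nₕx̄ₕ) / (Σ Nₕ) = (1930·499 + 1952·493 + 1174·495 + 1503·499) / 6559
= 3256533 / 6559 = 496.4984... → 496.50.

496.50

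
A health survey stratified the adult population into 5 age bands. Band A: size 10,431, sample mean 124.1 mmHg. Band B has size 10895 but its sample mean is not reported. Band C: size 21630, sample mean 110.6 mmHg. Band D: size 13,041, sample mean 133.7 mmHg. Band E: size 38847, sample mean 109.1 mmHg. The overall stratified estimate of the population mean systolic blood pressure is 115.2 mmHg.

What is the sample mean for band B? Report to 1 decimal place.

115.4

N = 10431 + 10895 + 21630 + 13041 + 38847 = 94844.
Overall total = μ·N = 115.2·94844 = 10926028.8.
Subtract the known strata: 10431·124.1 + 21630·110.6 + 13041·133.7 + 38847·109.1 = 9668554.5.
Remaining total for band B: 10926028.8 − 9668554.5 = 1257474.3.
Divide by its size: 1257474.3 / 10895 = 115.418... → 115.4.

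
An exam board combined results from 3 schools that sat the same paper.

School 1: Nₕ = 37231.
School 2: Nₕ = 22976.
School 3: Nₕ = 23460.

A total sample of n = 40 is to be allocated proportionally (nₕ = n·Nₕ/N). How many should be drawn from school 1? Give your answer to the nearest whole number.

18

Share of school 1 = 37231/83667 = 0.44499.
Allocate 40 × 0.44499 = 17.800... → 18.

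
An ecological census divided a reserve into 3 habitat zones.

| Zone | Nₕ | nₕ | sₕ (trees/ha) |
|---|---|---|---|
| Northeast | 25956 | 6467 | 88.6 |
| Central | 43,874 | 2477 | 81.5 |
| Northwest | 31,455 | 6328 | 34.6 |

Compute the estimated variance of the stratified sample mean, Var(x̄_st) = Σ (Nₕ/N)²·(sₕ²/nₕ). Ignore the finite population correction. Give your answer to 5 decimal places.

N = 101285; Wₕ = Nₕ/N.
zone Northeast: (25956/101285)²·88.6²/6467 = 0.07971680
zone Central: (43874/101285)²·81.5²/2477 = 0.50316846
zone Northwest: (31455/101285)²·34.6²/6328 = 0.01824630
Sum = 0.60113156 → 0.60113.

0.60113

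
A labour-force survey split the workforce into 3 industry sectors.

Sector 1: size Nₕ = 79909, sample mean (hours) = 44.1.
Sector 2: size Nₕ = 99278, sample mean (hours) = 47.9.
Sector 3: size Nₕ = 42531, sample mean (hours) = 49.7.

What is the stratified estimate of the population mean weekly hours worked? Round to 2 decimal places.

46.88

N = 79909 + 99278 + 42531 = 221718.
Overall mean = Σ (Nₕ/N)·x̄ₕ — weight by population share, not a simple average.
Σ Nₕx̄ₕ = 79909·44.1 + 99278·47.9 + 42531·49.7 = 3523986.9 + 4755416.2 + 2113790.7 = 10393193.8.
Divide by N: 10393193.8 / 221718 = 46.8757... → 46.88.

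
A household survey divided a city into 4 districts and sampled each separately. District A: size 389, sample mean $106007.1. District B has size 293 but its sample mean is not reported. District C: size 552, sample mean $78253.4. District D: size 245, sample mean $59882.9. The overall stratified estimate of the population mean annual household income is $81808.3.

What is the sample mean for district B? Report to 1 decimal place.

74711.7

N = 389 + 293 + 552 + 245 = 1479.
Overall total = μ·N = 81808.3·1479 = 120994475.7.
Subtract the known strata: 389·106007.1 + 552·78253.4 + 245·59882.9 = 99103949.2.
Remaining total for district B: 120994475.7 − 99103949.2 = 21890526.5.
Divide by its size: 21890526.5 / 293 = 74711.695... → 74711.7.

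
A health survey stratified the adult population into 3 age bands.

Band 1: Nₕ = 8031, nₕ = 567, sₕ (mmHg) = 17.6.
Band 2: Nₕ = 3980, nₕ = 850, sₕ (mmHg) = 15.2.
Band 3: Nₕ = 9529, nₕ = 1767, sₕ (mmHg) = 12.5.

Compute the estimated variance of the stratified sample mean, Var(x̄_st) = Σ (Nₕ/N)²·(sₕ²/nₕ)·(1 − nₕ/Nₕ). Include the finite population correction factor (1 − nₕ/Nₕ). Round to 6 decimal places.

N = 21540. Term for each stratum: Wₕ²sₕ²/nₕ·(1−nₕ/Nₕ).
Var(x̄_st) = 0.070581703 + 0.007298007 + 0.014096557 = 0.091976267 → 0.091976.

0.091976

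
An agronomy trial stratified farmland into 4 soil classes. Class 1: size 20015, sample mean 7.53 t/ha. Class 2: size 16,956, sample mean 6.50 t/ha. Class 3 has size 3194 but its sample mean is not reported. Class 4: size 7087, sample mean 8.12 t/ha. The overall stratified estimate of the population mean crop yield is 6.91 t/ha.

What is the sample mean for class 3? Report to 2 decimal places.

N = 20015 + 16956 + 3194 + 7087 = 47252.
Overall total = μ·N = 6.91·47252 = 326511.32.
Subtract the known strata: 20015·7.53 + 16956·6.50 + 7087·8.12 = 318473.39.
Remaining total for class 3: 326511.32 − 318473.39 = 8037.93.
Divide by its size: 8037.93 / 3194 = 2.5166... → 2.52.

2.52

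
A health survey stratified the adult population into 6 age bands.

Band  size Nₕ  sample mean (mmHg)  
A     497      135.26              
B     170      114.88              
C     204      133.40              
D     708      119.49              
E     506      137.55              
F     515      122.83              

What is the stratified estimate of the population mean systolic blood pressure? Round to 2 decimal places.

N = 2600; weights Wₕ = Nₕ/N = (0.1912, 0.0654, 0.0785, 0.2723, 0.1946, 0.1981).
x̄_st = Σ Wₕ·x̄ₕ = 0.1912·135.26 + 0.0654·114.88 + 0.0785·133.40 + 0.2723·119.49 + 0.1946·137.55 + 0.1981·122.83 ≈ 127.4708...
→ 127.47.

127.47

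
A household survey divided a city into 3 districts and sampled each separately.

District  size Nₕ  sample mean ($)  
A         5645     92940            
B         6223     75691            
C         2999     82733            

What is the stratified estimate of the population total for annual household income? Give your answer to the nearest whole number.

1243787660

A: 5645·92940 = 524646300
B: 6223·75691 = 471025093
C: 2999·82733 = 248116267
τ̂ = Σ Nₕx̄ₕ = 1243787660.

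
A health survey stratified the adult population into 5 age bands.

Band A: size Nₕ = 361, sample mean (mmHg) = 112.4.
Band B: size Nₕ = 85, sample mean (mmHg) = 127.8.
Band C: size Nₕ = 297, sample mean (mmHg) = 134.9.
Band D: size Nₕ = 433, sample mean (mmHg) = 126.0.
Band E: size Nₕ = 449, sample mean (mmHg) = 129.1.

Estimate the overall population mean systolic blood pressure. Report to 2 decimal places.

N = 1625; weights Wₕ = Nₕ/N = (0.2222, 0.0523, 0.1828, 0.2665, 0.2763).
x̄_st = Σ Wₕ·x̄ₕ = 0.2222·112.4 + 0.0523·127.8 + 0.1828·134.9 + 0.2665·126.0 + 0.2763·129.1 ≈ 125.5561...
→ 125.56.

125.56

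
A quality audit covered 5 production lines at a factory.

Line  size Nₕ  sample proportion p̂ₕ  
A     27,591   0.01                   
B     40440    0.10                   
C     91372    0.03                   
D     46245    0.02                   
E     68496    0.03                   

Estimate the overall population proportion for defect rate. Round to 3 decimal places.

0.037

Wₕ = Nₕ/N with N = 274144: 0.1006, 0.1475, 0.3333, 0.1687, 0.2499.
p̂_st = 0.1006·0.01 + 0.1475·0.10 + 0.3333·0.03 + 0.1687·0.02 + 0.2499·0.03 ≈ 0.03663... → 0.037.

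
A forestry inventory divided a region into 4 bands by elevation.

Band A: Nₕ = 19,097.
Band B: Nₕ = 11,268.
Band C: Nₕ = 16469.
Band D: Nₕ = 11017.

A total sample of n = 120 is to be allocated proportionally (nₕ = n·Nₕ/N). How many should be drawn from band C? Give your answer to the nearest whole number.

N = 19097 + 11268 + 16469 + 11017 = 57851.
n_C = 120·16469/57851 = 34.162... → 34.

34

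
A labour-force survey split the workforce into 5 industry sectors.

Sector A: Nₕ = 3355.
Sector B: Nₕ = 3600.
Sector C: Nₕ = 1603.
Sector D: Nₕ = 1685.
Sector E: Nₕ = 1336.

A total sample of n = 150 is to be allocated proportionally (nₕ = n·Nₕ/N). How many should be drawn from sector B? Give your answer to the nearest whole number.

47

Share of sector B = 3600/11579 = 0.31091.
Allocate 150 × 0.31091 = 46.636... → 47.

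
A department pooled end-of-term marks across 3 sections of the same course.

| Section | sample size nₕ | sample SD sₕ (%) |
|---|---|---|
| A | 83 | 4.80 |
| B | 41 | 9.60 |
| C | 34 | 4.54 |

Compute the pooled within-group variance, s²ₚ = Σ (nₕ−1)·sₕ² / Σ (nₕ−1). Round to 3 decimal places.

40.360

A: (83−1)·4.80² = 82·23.04 = 1889.28
B: (41−1)·9.60² = 40·92.16 = 3686.4
C: (34−1)·4.54² = 33·20.6116 = 680.1828
Numerator = 6255.8628; denominator = Σ(nₕ−1) = 155.
s²ₚ = 6255.8628/155 = 40.36041... → 40.360.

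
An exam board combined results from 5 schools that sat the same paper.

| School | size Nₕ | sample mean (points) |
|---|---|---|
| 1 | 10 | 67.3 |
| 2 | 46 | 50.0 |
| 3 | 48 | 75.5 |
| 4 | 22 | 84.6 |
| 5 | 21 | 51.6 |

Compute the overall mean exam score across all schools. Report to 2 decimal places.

N = 147; weights Wₕ = Nₕ/N = (0.0680, 0.3129, 0.3265, 0.1497, 0.1429).
x̄_st = Σ Wₕ·x̄ₕ = 0.0680·67.3 + 0.3129·50.0 + 0.3265·75.5 + 0.1497·84.6 + 0.1429·51.6 ≈ 64.9102...
→ 64.91.

64.91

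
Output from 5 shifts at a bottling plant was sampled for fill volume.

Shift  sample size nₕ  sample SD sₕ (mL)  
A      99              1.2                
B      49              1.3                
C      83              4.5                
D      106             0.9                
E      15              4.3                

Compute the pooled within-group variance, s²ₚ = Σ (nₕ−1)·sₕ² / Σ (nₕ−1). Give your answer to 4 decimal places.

6.4169

Degrees of freedom: 98 + 48 + 82 + 105 + 14 = 347.
Σ(nₕ−1)sₕ² = 98·1.44 + 48·1.69 + 82·20.25 + 105·0.81 + 14·18.49 = 2226.65.
s²ₚ = 2226.65 / 347 = 6.416859... → 6.4169.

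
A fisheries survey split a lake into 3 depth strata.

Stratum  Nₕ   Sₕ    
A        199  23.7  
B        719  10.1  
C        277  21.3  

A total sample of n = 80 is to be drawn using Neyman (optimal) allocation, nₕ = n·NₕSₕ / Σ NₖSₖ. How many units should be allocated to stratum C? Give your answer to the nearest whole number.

Σ NₕSₕ = 199·23.7 + 719·10.1 + 277·21.3 = 17878.3.
Share for C: 5900.1/17878.3 = 0.33001.
n_C = 80 × 0.33001 = 26.401... → 26.

26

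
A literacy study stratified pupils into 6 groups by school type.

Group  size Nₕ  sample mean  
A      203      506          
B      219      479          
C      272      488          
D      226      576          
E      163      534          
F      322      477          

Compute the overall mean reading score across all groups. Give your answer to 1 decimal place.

506.2

N = 1405; weights Wₕ = Nₕ/N = (0.1445, 0.1559, 0.1936, 0.1609, 0.1160, 0.2292).
x̄_st = Σ Wₕ·x̄ₕ = 0.1445·506 + 0.1559·479 + 0.1936·488 + 0.1609·576 + 0.1160·534 + 0.2292·477 ≈ 506.169...
→ 506.2.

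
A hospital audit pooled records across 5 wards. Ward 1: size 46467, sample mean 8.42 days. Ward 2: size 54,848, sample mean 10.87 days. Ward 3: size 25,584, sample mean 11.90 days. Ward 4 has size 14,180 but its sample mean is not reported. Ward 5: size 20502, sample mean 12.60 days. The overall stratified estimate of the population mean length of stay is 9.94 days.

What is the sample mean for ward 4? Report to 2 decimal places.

3.94

N = 46467 + 54848 + 25584 + 14180 + 20502 = 161581.
Overall total = μ·N = 9.94·161581 = 1606115.14.
Subtract the known strata: 46467·8.42 + 54848·10.87 + 25584·11.90 + 20502·12.60 = 1550224.7.
Remaining total for ward 4: 1606115.14 − 1550224.7 = 55890.44.
Divide by its size: 55890.44 / 14180 = 3.9415... → 3.94.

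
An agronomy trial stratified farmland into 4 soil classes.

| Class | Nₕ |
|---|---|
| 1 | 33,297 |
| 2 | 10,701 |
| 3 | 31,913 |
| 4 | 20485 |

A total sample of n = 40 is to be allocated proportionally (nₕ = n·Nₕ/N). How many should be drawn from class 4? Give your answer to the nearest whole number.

9

Share of class 4 = 20485/96396 = 0.21251.
Allocate 40 × 0.21251 = 8.500... → 9.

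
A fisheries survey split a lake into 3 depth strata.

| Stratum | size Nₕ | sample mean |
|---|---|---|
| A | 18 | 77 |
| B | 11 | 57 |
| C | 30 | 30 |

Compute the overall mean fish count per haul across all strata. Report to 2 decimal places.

x̄_st = (Σ Nₕx̄ₕ) / (Σ Nₕ) = (18·77 + 11·57 + 30·30) / 59
= 2913 / 59 = 49.3729... → 49.37.

49.37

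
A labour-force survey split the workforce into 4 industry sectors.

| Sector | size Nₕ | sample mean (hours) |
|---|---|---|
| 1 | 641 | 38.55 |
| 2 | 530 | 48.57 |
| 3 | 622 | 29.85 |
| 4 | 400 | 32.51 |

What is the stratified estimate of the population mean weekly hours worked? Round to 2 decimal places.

N = 641 + 530 + 622 + 400 = 2193.
The stratified mean weights each stratum mean by its population share Nₕ/N.
Σ Nₕx̄ₕ = 641·38.55 + 530·48.57 + 622·29.85 + 400·32.51 = 24710.55 + 25742.1 + 18566.7 + 13004 = 82023.35.
Divide by N: 82023.35 / 2193 = 37.4023... → 37.40.

37.40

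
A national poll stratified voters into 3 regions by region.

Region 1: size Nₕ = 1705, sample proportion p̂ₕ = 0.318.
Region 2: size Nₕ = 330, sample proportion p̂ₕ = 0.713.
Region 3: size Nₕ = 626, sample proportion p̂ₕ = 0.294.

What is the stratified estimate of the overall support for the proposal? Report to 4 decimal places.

N = 1705 + 330 + 626 = 2661.
Overall proportion = Σ (Nₕ/N)·p̂ₕ.
Σ Nₕp̂ₕ = 542.19 + 235.29 + 184.044 = 961.524.
961.524 / 2661 = 0.361339... → 0.3613.

0.3613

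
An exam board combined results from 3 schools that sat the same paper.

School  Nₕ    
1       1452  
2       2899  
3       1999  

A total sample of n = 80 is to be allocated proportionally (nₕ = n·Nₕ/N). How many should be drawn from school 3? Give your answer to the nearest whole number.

Share of school 3 = 1999/6350 = 0.31480.
Allocate 80 × 0.31480 = 25.184... → 25.

25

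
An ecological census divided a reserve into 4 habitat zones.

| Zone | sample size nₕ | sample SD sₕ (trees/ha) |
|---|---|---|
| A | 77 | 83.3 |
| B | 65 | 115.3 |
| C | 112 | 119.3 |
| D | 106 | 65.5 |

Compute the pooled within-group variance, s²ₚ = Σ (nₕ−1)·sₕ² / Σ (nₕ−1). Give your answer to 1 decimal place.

A: (77−1)·83.3² = 76·6938.89 = 527355.64
B: (65−1)·115.3² = 64·13294.09 = 850821.76
C: (112−1)·119.3² = 111·14232.49 = 1579806.39
D: (106−1)·65.5² = 105·4290.25 = 450476.25
Numerator = 3408460.04; denominator = Σ(nₕ−1) = 356.
s²ₚ = 3408460.04/356 = 9574.326... → 9574.3.

9574.3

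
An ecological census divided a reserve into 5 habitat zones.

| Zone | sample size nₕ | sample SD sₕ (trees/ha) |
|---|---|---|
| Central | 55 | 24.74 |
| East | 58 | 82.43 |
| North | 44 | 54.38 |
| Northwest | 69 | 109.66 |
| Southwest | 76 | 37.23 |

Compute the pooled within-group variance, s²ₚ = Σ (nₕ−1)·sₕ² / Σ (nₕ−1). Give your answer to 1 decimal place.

Central: (55−1)·24.74² = 54·612.0676 = 33051.6504
East: (58−1)·82.43² = 57·6794.7049 = 387298.1793
North: (44−1)·54.38² = 43·2957.1844 = 127158.9292
Northwest: (69−1)·109.66² = 68·12025.3156 = 817721.4608
Southwest: (76−1)·37.23² = 75·1386.0729 = 103955.4675
Numerator = 1469185.6872; denominator = Σ(nₕ−1) = 297.
s²ₚ = 1469185.6872/297 = 4946.753... → 4946.8.

4946.8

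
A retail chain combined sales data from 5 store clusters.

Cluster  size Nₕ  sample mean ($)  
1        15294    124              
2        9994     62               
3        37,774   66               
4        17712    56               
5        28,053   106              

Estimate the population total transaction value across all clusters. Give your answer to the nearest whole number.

Estimate total by summing Nₕ·x̄ₕ over strata.
15294·124 + 9994·62 + 37774·66 + 17712·56 + 28053·106 = 1896456 + 619628 + 2493084 + 991872 + 2973618 = 8974658.

8974658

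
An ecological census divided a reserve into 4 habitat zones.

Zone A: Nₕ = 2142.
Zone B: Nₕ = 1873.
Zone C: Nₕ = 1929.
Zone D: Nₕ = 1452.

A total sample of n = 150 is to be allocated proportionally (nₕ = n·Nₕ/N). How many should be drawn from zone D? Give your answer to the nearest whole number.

N = 2142 + 1873 + 1929 + 1452 = 7396.
n_D = 150·1452/7396 = 29.448... → 29.

29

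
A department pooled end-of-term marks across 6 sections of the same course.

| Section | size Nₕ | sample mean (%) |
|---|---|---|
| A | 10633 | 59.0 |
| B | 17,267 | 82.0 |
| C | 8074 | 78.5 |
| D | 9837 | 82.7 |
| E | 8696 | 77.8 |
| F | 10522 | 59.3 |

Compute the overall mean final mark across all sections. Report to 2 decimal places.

x̄_st = (Σ Nₕx̄ₕ) / (Σ Nₕ) = (10633·59.0 + 17267·82.0 + 8074·78.5 + 9837·82.7 + 8696·77.8 + 10522·59.3) / 65029
= 4791073.3 / 65029 = 73.6759... → 73.68.

73.68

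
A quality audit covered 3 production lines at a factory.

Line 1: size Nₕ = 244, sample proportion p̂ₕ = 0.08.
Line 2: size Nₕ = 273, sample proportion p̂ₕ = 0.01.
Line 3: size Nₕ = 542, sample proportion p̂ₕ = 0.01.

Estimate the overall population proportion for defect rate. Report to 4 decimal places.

0.0261

Wₕ = Nₕ/N with N = 1059: 0.2304, 0.2578, 0.5118.
p̂_st = 0.2304·0.08 + 0.2578·0.01 + 0.5118·0.01 ≈ 0.026128... → 0.0261.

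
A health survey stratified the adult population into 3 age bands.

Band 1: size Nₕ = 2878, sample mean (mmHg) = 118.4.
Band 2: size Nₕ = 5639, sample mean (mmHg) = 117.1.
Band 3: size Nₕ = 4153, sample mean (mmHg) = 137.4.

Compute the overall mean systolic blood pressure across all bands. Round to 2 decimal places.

N = 12670; weights Wₕ = Nₕ/N = (0.2272, 0.4451, 0.3278).
x̄_st = Σ Wₕ·x̄ₕ = 0.2272·118.4 + 0.4451·117.1 + 0.3278·137.4 ≈ 124.0493...
→ 124.05.

124.05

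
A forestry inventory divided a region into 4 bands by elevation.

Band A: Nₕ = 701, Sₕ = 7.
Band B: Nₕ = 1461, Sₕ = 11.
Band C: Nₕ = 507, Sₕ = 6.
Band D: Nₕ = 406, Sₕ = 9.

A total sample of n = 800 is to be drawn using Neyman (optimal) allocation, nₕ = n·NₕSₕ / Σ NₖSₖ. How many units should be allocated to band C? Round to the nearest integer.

Σ NₕSₕ = 701·7 + 1461·11 + 507·6 + 406·9 = 27674.
Share for C: 3042/27674 = 0.10992.
n_C = 800 × 0.10992 = 87.938... → 88.

88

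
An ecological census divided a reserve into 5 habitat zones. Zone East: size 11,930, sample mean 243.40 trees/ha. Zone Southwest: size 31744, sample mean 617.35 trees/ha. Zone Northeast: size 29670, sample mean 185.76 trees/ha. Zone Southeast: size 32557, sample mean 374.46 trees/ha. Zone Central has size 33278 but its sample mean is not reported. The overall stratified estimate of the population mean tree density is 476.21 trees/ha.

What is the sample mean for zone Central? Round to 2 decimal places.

N = 11930 + 31744 + 29670 + 32557 + 33278 = 139179.
Overall total = μ·N = 476.21·139179 = 66278431.59.
Subtract the known strata: 11930·243.40 + 31744·617.35 + 29670·185.76 + 32557·374.46 = 40203713.82.
Remaining total for zone Central: 66278431.59 − 40203713.82 = 26074717.77.
Divide by its size: 26074717.77 / 33278 = 783.5422... → 783.54.

783.54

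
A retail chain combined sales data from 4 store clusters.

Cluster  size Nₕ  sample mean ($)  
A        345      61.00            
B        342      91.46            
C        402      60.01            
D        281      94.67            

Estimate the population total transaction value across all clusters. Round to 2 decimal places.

103050.61

Estimate total by summing Nₕ·x̄ₕ over strata.
345·61.00 + 342·91.46 + 402·60.01 + 281·94.67 = 21045 + 31279.32 + 24124.02 + 26602.27 = 103050.61.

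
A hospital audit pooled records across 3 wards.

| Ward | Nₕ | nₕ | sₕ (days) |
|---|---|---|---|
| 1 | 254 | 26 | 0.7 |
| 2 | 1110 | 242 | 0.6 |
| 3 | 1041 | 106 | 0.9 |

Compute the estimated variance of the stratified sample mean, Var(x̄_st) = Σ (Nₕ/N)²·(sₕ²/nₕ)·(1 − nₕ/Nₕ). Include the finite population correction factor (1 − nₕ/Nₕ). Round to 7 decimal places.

0.0017224

N = 2405; Wₕ = Nₕ/N.
ward 1: (254/2405)²·0.7²/26·(1 − 26/254) = 0.0001886953
ward 2: (1110/2405)²·0.6²/242·(1 − 242/1110) = 0.0002477991
ward 3: (1041/2405)²·0.9²/106·(1 − 106/1041) = 0.0012859122
Sum = 0.0017224066 → 0.0017224.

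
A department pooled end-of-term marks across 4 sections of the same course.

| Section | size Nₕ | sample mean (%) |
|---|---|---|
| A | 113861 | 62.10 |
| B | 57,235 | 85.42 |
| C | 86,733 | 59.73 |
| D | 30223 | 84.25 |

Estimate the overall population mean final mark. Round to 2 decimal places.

68.34

N = 288052; weights Wₕ = Nₕ/N = (0.3953, 0.1987, 0.3011, 0.1049).
x̄_st = Σ Wₕ·x̄ₕ = 0.3953·62.10 + 0.1987·85.42 + 0.3011·59.73 + 0.1049·84.25 ≈ 68.3440...
→ 68.34.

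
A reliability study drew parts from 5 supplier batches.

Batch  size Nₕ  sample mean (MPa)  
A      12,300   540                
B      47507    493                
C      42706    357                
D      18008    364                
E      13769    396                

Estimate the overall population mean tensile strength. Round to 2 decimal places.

426.81

x̄_st = (Σ Nₕx̄ₕ) / (Σ Nₕ) = (12300·540 + 47507·493 + 42706·357 + 18008·364 + 13769·396) / 134290
= 57316429 / 134290 = 426.8108... → 426.81.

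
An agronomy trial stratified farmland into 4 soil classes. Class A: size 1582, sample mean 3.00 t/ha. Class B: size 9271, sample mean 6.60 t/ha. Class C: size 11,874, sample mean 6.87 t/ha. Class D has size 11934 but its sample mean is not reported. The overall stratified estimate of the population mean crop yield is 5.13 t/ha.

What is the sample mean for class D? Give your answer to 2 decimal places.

2.54

Σ Nₕx̄ₕ = N·μ, so 11934·x̄_D = 34661·5.13 − (1582·3.00 + 9271·6.60 + 11874·6.87).
= 177810.93 − 147508.98 = 30301.95.
x̄_D = 30301.95 / 11934 = 2.5391... → 2.54.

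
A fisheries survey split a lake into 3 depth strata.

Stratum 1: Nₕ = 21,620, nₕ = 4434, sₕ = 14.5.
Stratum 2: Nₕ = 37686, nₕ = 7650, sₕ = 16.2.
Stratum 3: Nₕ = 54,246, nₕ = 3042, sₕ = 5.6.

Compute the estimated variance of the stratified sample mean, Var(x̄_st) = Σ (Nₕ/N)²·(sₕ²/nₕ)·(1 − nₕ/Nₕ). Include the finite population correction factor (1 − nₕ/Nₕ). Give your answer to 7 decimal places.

N = 113552. Term for each stratum: Wₕ²sₕ²/nₕ·(1−nₕ/Nₕ).
Var(x̄_st) = 0.0013664106 + 0.0030116268 + 0.0022207459 = 0.0065987834 → 0.0065988.

0.0065988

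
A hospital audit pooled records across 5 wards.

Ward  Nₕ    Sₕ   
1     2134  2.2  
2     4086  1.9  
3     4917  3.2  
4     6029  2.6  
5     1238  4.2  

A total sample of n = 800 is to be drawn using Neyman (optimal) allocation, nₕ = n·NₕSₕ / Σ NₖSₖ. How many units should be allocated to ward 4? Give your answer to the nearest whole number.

256

Σ NₕSₕ = 2134·2.2 + 4086·1.9 + 4917·3.2 + 6029·2.6 + 1238·4.2 = 49067.6.
Share for 4: 15675.4/49067.6 = 0.31947.
n_4 = 800 × 0.31947 = 255.572... → 256.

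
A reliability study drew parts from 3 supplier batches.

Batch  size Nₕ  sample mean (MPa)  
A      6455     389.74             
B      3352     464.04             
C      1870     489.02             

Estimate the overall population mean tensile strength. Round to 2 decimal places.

426.97

x̄_st = (Σ Nₕx̄ₕ) / (Σ Nₕ) = (6455·389.74 + 3352·464.04 + 1870·489.02) / 11677
= 4985701.18 / 11677 = 426.9676... → 426.97.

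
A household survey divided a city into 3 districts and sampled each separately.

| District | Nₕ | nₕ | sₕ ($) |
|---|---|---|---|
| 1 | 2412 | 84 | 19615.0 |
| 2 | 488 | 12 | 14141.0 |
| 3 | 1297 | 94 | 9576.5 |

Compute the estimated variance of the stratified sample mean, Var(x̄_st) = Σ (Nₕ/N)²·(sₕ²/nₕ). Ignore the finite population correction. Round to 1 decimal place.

1831235.7

N = 4197. Term for each stratum: Wₕ²sₕ²/nₕ.
Var(x̄_st) = 1512773.8456 + 225289.3718 + 93172.5081 = 1831235.7255 → 1831235.7.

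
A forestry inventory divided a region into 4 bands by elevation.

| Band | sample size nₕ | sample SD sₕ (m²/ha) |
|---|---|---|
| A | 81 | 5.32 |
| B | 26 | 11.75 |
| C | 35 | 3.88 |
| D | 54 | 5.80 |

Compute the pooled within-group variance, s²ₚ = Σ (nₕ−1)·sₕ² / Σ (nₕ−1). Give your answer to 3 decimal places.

41.721

Degrees of freedom: 80 + 25 + 34 + 53 = 192.
Σ(nₕ−1)sₕ² = 80·28.3024 + 25·138.0625 + 34·15.0544 + 53·33.64 = 8010.5241.
s²ₚ = 8010.5241 / 192 = 41.72148... → 41.721.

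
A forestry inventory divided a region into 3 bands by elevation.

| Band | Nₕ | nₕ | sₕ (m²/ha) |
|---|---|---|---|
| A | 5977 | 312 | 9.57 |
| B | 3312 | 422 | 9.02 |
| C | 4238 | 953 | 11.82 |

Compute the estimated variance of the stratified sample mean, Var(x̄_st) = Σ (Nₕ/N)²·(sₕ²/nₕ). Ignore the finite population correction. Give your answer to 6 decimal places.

N = 13527; Wₕ = Nₕ/N.
band A: (5977/13527)²·9.57²/312 = 0.057310317
band B: (3312/13527)²·9.02²/422 = 0.011557883
band C: (4238/13527)²·11.82²/953 = 0.014390006
Sum = 0.083258207 → 0.083258.

0.083258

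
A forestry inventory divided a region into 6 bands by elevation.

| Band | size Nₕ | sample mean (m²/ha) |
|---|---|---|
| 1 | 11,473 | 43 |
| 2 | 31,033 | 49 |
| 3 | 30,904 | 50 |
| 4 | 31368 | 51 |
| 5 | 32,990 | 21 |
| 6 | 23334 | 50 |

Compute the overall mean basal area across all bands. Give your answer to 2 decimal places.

N = 11473 + 31033 + 30904 + 31368 + 32990 + 23334 = 161102.
Overall mean = Σ (Nₕ/N)·x̄ₕ — weight by population share, not a simple average.
Σ Nₕx̄ₕ = 11473·43 + 31033·49 + 30904·50 + 31368·51 + 32990·21 + 23334·50 = 493339 + 1520617 + 1545200 + 1599768 + 692790 + 1166700 = 7018414.
Divide by N: 7018414 / 161102 = 43.5650... → 43.57.

43.57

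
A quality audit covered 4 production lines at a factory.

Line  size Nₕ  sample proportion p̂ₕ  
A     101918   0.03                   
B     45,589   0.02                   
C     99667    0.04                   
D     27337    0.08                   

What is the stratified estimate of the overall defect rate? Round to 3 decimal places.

Wₕ = Nₕ/N with N = 274511: 0.3713, 0.1661, 0.3631, 0.0996.
p̂_st = 0.3713·0.03 + 0.1661·0.02 + 0.3631·0.04 + 0.0996·0.08 ≈ 0.03695... → 0.037.

0.037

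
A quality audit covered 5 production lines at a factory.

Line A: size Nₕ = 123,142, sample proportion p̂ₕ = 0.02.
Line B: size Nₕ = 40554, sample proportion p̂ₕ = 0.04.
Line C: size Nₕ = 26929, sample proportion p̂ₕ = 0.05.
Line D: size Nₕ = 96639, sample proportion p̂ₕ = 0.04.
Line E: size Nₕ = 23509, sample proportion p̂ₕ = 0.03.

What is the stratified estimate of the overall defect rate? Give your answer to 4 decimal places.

0.0322

Wₕ = Nₕ/N with N = 310773: 0.3962, 0.1305, 0.0867, 0.3110, 0.0756.
p̂_st = 0.3962·0.02 + 0.1305·0.04 + 0.0867·0.05 + 0.3110·0.04 + 0.0756·0.03 ≈ 0.032185... → 0.0322.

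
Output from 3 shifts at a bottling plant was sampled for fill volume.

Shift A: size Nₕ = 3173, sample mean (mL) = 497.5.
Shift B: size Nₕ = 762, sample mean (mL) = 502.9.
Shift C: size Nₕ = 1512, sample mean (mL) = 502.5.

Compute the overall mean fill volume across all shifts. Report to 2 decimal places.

499.64

x̄_st = (Σ Nₕx̄ₕ) / (Σ Nₕ) = (3173·497.5 + 762·502.9 + 1512·502.5) / 5447
= 2721557.3 / 5447 = 499.6433... → 499.64.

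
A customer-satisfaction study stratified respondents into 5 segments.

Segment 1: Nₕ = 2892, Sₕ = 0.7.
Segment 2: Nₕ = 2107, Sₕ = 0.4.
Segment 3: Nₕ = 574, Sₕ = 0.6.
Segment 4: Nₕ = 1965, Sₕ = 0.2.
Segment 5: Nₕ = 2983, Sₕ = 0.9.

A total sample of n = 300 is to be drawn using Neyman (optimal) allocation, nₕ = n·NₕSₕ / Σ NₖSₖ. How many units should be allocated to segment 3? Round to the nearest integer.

Σ NₕSₕ = 2892·0.7 + 2107·0.4 + 574·0.6 + 1965·0.2 + 2983·0.9 = 6289.3.
Share for 3: 344.4/6289.3 = 0.05476.
n_3 = 300 × 0.05476 = 16.428... → 16.

16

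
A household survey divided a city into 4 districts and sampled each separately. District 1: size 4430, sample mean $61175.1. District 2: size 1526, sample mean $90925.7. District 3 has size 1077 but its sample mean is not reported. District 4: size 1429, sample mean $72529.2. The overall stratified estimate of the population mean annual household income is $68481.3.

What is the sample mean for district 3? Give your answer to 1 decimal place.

N = 4430 + 1526 + 1077 + 1429 = 8462.
Overall total = μ·N = 68481.3·8462 = 579488760.6.
Subtract the known strata: 4430·61175.1 + 1526·90925.7 + 1429·72529.2 = 513402538.
Remaining total for district 3: 579488760.6 − 513402538 = 66086222.6.
Divide by its size: 66086222.6 / 1077 = 61361.395... → 61361.4.

61361.4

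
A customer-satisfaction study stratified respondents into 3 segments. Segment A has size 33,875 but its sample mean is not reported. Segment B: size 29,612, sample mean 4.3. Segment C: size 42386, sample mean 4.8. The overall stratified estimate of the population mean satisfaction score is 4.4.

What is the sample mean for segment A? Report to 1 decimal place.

N = 33875 + 29612 + 42386 = 105873.
Overall total = μ·N = 4.4·105873 = 465841.2.
Subtract the known strata: 29612·4.3 + 42386·4.8 = 330784.4.
Remaining total for segment A: 465841.2 − 330784.4 = 135056.8.
Divide by its size: 135056.8 / 33875 = 3.987... → 4.0.

4.0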